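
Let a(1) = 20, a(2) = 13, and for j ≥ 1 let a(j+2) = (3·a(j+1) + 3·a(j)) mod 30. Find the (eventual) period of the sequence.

12

Computing terms: a(1) = 20,  a(2) = 13,  a(3) = 9,  a(4) = 6,  a(5) = 15,  a(6) = 3,  a(7) = 24,  a(8) = 21,  a(9) = 15,  a(10) = 18,  a(11) = 9,  a(12) = 21,  a(13) = 0,  a(14) = 3,  a(15) = 9,  a(16) = 6.
Since (a(15), a(16)) = (a(3), a(4)) = (9, 6) (two consecutive terms determine the rest), the sequence is eventually periodic: after a pre-period of length 2 it cycles with period 12.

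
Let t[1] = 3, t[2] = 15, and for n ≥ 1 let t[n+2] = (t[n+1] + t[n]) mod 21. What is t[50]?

15

We have t[1] = 3,  t[2] = 15,  t[3] = 18,  t[4] = 12,  t[5] = 9,  t[6] = 0,  t[7] = 9,  t[8] = 9,  t[9] = 18,  t[10] = 6,  t[11] = 3,  t[12] = 9,  t[13] = 12,  t[14] = 0,  t[15] = 12,  t[16] = 12,  t[17] = 3,  t[18] = 15.
The sequence repeats with period 16.
(50 - 1) mod 16 = 1, so t[50] = t[2] = 15.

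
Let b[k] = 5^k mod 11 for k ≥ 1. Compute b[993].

4

Listing terms: b[1] = 5, b[2] = 3, b[3] = 4, b[4] = 9, b[5] = 1, b[6] = 5.
The sequence repeats with period 5.
(993 - 1) mod 5 = 2, so b[993] = b[3] = 4.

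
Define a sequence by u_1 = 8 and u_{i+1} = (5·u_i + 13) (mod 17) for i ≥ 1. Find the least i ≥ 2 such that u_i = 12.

u_1 = 8; u_2 = 2; u_3 = 6; u_4 = 9; u_5 = 7; u_6 = 14; u_7 = 15; u_8 = 3; u_9 = 11; u_{10} = 0; u_{11} = 13; u_{12} = 10; u_{13} = 12; u_{14} = 5; u_{15} = 4; u_{16} = 16; u_{17} = 8.
The sequence repeats with period 16.
The value 12 first appears (with i ≥ 2) at u_{13}.

13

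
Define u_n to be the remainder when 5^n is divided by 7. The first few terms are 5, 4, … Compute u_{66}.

1

We have u_1 = 5; u_2 = 4; u_3 = 6; u_4 = 2; u_5 = 3; u_6 = 1; u_7 = 5.
The sequence repeats with period 6.
So u_{66} = u_{1 + ((66-1) mod 6)} = u_6 = 1.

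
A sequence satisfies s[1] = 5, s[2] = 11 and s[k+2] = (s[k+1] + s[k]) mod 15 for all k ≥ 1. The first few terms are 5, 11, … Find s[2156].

0

s[1] = 5, s[2] = 11, s[3] = 1, s[4] = 12, s[5] = 13, s[6] = 10, s[7] = 8, s[8] = 3, s[9] = 11, s[10] = 14, s[11] = 10, s[12] = 9, s[13] = 4, s[14] = 13, s[15] = 2, s[16] = 0, s[17] = 2, s[18] = 2, s[19] = 4, s[20] = 6, s[21] = 10, s[22] = 1, s[23] = 11, s[24] = 12, s[25] = 8, s[26] = 5, s[27] = 13, s[28] = 3, s[29] = 1, s[30] = 4, s[31] = 5, s[32] = 9, s[33] = 14, s[34] = 8, s[35] = 7, s[36] = 0, s[37] = 7, s[38] = 7, s[39] = 14, s[40] = 6, s[41] = 5, s[42] = 11.
The sequence repeats with period 40.
(2156 - 1) mod 40 = 35, so s[2156] = s[36] = 0.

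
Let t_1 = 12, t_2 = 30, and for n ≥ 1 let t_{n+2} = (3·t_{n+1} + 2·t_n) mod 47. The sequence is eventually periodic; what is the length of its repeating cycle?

Computing terms: t_1 = 12,  t_2 = 30,  t_3 = 20,  t_4 = 26,  t_5 = 24,  t_6 = 30,  t_7 = 44,  t_8 = 4,  t_9 = 6,  t_{10} = 26,  t_{11} = 43,  t_{12} = 40,  t_{13} = 18,  t_{14} = 40,  t_{15} = 15,  t_{16} = 31,  t_{17} = 29,  t_{18} = 8,  t_{19} = 35,  t_{20} = 27,  t_{21} = 10,  t_{22} = 37,  t_{23} = 37,  t_{24} = 44,  t_{25} = 18,  t_{26} = 1,  t_{27} = 39,  t_{28} = 25,  t_{29} = 12,  t_{30} = 39,  t_{31} = 0,  t_{32} = 31,  t_{33} = 46,  t_{34} = 12,  t_{35} = 34,  t_{36} = 32,  t_{37} = 23,  t_{38} = 39,  t_{39} = 22,  t_{40} = 3,  t_{41} = 6,  t_{42} = 24,  t_{43} = 37,  t_{44} = 18,  t_{45} = 34,  t_{46} = 44,  t_{47} = 12,  t_{48} = 30.
The sequence repeats with period 46.

46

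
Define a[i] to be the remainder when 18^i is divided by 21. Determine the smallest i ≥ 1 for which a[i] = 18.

We have a[0] = 1, a[1] = 18, a[2] = 9, a[3] = 15, a[4] = 18.
Since a[4] = a[1] = 18, the sequence is eventually periodic: after a pre-period of length 1 it cycles with period 3.
The value 18 first appears (with i ≥ 1) at a[1].

1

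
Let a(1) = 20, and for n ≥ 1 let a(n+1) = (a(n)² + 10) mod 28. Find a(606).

26

We have a(1) = 20,  a(2) = 18,  a(3) = 26,  a(4) = 14,  a(5) = 10,  a(6) = 26.
Since a(6) = a(3) = 26, the sequence is eventually periodic: after a pre-period of length 2 it cycles with period 3.
For n ≥ 3, a(n) depends only on (n - 3) mod 3. (606 - 3) mod 3 = 0, so a(606) = a(3) = 26.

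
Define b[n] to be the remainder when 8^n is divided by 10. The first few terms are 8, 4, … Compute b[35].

2

Computing terms: b[1] = 8,  b[2] = 4,  b[3] = 2,  b[4] = 6,  b[5] = 8.
Since b[5] = b[1] = 8, the sequence is periodic with period 4.
(35 - 1) mod 4 = 2, so b[35] = b[3] = 2.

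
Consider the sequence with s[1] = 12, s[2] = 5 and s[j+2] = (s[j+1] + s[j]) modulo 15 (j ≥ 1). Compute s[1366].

1

We have s[1] = 12; s[2] = 5; s[3] = 2; s[4] = 7; s[5] = 9; s[6] = 1; s[7] = 10; s[8] = 11; s[9] = 6; s[10] = 2; s[11] = 8; s[12] = 10; s[13] = 3; s[14] = 13; s[15] = 1; s[16] = 14; s[17] = 0; s[18] = 14; s[19] = 14; s[20] = 13; s[21] = 12; s[22] = 10; s[23] = 7; s[24] = 2; s[25] = 9; s[26] = 11; s[27] = 5; s[28] = 1; s[29] = 6; s[30] = 7; s[31] = 13; s[32] = 5; s[33] = 3; s[34] = 8; s[35] = 11; s[36] = 4; s[37] = 0; s[38] = 4; s[39] = 4; s[40] = 8; s[41] = 12; s[42] = 5.
Since (s[41], s[42]) = (s[1], s[2]) = (12, 5) (two consecutive terms determine the rest), the sequence is periodic with period 40.
So s[1366] = s[1 + ((1366-1) mod 40)] = s[6] = 1.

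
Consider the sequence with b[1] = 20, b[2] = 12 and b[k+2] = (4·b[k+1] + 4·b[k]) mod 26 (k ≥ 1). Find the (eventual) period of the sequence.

Listing terms: b[1] = 20; b[2] = 12; b[3] = 24; b[4] = 14; b[5] = 22; b[6] = 14; b[7] = 14; b[8] = 8; b[9] = 10; b[10] = 20; b[11] = 16; b[12] = 14; b[13] = 16; b[14] = 16; b[15] = 24; b[16] = 4; b[17] = 8; b[18] = 22; b[19] = 16; b[20] = 22; b[21] = 22; b[22] = 20; b[23] = 12.
The sequence repeats with period 21.

21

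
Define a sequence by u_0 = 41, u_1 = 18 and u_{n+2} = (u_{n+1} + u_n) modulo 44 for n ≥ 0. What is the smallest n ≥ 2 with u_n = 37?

5

u_0 = 41, u_1 = 18, u_2 = 15, u_3 = 33, u_4 = 4, u_5 = 37, u_6 = 41, u_7 = 34, u_8 = 31, u_9 = 21, u_{10} = 8, u_{11} = 29, u_{12} = 37, u_{13} = 22, u_{14} = 15, u_{15} = 37, u_{16} = 8, u_{17} = 1, u_{18} = 9, u_{19} = 10, u_{20} = 19, u_{21} = 29, u_{22} = 4, u_{23} = 33, u_{24} = 37, u_{25} = 26, u_{26} = 19, u_{27} = 1, u_{28} = 20, u_{29} = 21, u_{30} = 41, u_{31} = 18.
The sequence repeats with period 30.
The value 37 first appears (with n ≥ 2) at u_5.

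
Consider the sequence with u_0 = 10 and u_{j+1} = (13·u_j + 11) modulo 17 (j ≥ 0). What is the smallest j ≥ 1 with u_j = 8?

2

We have u_0 = 10,  u_1 = 5,  u_2 = 8,  u_3 = 13,  u_4 = 10.
The sequence repeats with period 4.
The value 8 first appears (with j ≥ 1) at u_2.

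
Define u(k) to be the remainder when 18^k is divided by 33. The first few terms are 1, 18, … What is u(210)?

Listing terms: u(0) = 1; u(1) = 18; u(2) = 27; u(3) = 24; u(4) = 3; u(5) = 21; u(6) = 15; u(7) = 6; u(8) = 9; u(9) = 30; u(10) = 12; u(11) = 18.
Since u(11) = u(1) = 18, the sequence is eventually periodic: after a pre-period of length 1 it cycles with period 10.
For k ≥ 1, u(k) depends only on (k - 1) mod 10. (210 - 1) mod 10 = 9, so u(210) = u(10) = 12.

12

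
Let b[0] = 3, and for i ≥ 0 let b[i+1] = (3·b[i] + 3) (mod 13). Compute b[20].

0

Listing terms: b[0] = 3,  b[1] = 12,  b[2] = 0,  b[3] = 3.
Since b[3] = b[0] = 3, the sequence is periodic with period 3.
(20 - 0) mod 3 = 2, so b[20] = b[2] = 0.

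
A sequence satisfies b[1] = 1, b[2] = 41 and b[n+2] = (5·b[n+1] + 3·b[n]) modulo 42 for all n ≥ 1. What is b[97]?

We have b[1] = 1, b[2] = 41, b[3] = 40, b[4] = 29, b[5] = 13, b[6] = 26, b[7] = 1, b[8] = 41.
The sequence repeats with period 6.
(97 - 1) mod 6 = 0, so b[97] = b[1] = 1.

1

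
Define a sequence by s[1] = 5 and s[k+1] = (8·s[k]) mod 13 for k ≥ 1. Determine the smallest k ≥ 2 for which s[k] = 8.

3

Listing terms: s[1] = 5,  s[2] = 1,  s[3] = 8,  s[4] = 12,  s[5] = 5.
Since s[5] = s[1] = 5, the sequence is periodic with period 4.
The value 8 first appears (with k ≥ 2) at s[3].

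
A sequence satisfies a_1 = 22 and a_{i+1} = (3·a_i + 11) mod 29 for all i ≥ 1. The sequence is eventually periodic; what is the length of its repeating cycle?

Computing terms: a_1 = 22; a_2 = 19; a_3 = 10; a_4 = 12; a_5 = 18; a_6 = 7; a_7 = 3; a_8 = 20; a_9 = 13; a_{10} = 21; a_{11} = 16; a_{12} = 1; a_{13} = 14; a_{14} = 24; a_{15} = 25; a_{16} = 28; a_{17} = 8; a_{18} = 6; a_{19} = 0; a_{20} = 11; a_{21} = 15; a_{22} = 27; a_{23} = 5; a_{24} = 26; a_{25} = 2; a_{26} = 17; a_{27} = 4; a_{28} = 23; a_{29} = 22.
The sequence repeats with period 28.

28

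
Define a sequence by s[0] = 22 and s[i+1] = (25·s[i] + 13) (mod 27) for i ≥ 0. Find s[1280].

3

We have s[0] = 22,  s[1] = 23,  s[2] = 21,  s[3] = 25,  s[4] = 17,  s[5] = 6,  s[6] = 1,  s[7] = 11,  s[8] = 18,  s[9] = 4,  s[10] = 5,  s[11] = 3,  s[12] = 7,  s[13] = 26,  s[14] = 15,  s[15] = 10,  s[16] = 20,  s[17] = 0,  s[18] = 13,  s[19] = 14,  s[20] = 12,  s[21] = 16,  s[22] = 8,  s[23] = 24,  s[24] = 19,  s[25] = 2,  s[26] = 9,  s[27] = 22.
Since s[27] = s[0] = 22, the sequence is periodic with period 27.
(1280 - 0) mod 27 = 11, so s[1280] = s[11] = 3.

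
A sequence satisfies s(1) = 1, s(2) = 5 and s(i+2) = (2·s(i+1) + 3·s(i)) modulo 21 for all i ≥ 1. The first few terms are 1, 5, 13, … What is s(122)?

Listing terms: s(1) = 1; s(2) = 5; s(3) = 13; s(4) = 20; s(5) = 16; s(6) = 8; s(7) = 1; s(8) = 5.
Since (s(7), s(8)) = (s(1), s(2)) = (1, 5) (two consecutive terms determine the rest), the sequence is periodic with period 6.
(122 - 1) mod 6 = 1, so s(122) = s(2) = 5.

5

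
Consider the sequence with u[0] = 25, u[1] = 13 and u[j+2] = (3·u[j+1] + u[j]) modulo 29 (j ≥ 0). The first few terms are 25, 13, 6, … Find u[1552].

21

Listing terms: u[0] = 25,  u[1] = 13,  u[2] = 6,  u[3] = 2,  u[4] = 12,  u[5] = 9,  u[6] = 10,  u[7] = 10,  u[8] = 11,  u[9] = 14,  u[10] = 24,  u[11] = 28,  u[12] = 21,  u[13] = 4,  u[14] = 4,  u[15] = 16,  u[16] = 23,  u[17] = 27,  u[18] = 17,  u[19] = 20,  u[20] = 19,  u[21] = 19,  u[22] = 18,  u[23] = 15,  u[24] = 5,  u[25] = 1,  u[26] = 8,  u[27] = 25,  u[28] = 25,  u[29] = 13.
The sequence repeats with period 28.
(1552 - 0) mod 28 = 12, so u[1552] = u[12] = 21.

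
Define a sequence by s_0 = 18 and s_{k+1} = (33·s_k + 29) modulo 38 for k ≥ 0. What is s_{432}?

18

Computing terms: s_0 = 18, s_1 = 15, s_2 = 30, s_3 = 31, s_4 = 26, s_5 = 13, s_6 = 2, s_7 = 19, s_8 = 10, s_9 = 17, s_{10} = 20, s_{11} = 5, s_{12} = 4, s_{13} = 9, s_{14} = 22, s_{15} = 33, s_{16} = 16, s_{17} = 25, s_{18} = 18.
The sequence repeats with period 18.
So s_{432} = s_{0 + ((432-0) mod 18)} = s_0 = 18.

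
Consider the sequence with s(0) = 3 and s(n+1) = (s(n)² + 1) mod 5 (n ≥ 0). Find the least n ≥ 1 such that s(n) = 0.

s(0) = 3; s(1) = 0; s(2) = 1; s(3) = 2; s(4) = 0.
Since s(4) = s(1) = 0, the sequence is eventually periodic: after a pre-period of length 1 it cycles with period 3.
The value 0 first appears (with n ≥ 1) at s(1).

1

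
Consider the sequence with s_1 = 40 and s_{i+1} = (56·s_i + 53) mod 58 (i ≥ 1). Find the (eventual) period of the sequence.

We have s_1 = 40; s_2 = 31; s_3 = 49; s_4 = 13; s_5 = 27; s_6 = 57; s_7 = 55; s_8 = 1; s_9 = 51; s_{10} = 9; s_{11} = 35; s_{12} = 41; s_{13} = 29; s_{14} = 53; s_{15} = 5; s_{16} = 43; s_{17} = 25; s_{18} = 3; s_{19} = 47; s_{20} = 17; s_{21} = 19; s_{22} = 15; s_{23} = 23; s_{24} = 7; s_{25} = 39; s_{26} = 33; s_{27} = 45; s_{28} = 21; s_{29} = 11; s_{30} = 31.
Since s_{30} = s_2 = 31, the sequence is eventually periodic: after a pre-period of length 1 it cycles with period 28.

28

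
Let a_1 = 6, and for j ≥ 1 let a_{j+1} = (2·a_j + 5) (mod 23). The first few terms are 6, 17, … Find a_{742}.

10

We have a_1 = 6; a_2 = 17; a_3 = 16; a_4 = 14; a_5 = 10; a_6 = 2; a_7 = 9; a_8 = 0; a_9 = 5; a_{10} = 15; a_{11} = 12; a_{12} = 6.
Since a_{12} = a_1 = 6, the sequence is periodic with period 11.
So a_{742} = a_{1 + ((742-1) mod 11)} = a_5 = 10.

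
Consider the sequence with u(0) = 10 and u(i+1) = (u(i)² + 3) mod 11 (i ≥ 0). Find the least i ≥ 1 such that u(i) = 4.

1

We have u(0) = 10, u(1) = 4, u(2) = 8, u(3) = 1, u(4) = 4.
Since u(4) = u(1) = 4, the sequence is eventually periodic: after a pre-period of length 1 it cycles with period 3.
The value 4 first appears (with i ≥ 1) at u(1).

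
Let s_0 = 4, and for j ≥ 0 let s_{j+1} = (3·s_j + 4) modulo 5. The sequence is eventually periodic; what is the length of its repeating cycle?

s_0 = 4; s_1 = 1; s_2 = 2; s_3 = 0; s_4 = 4.
Since s_4 = s_0 = 4, the sequence is periodic with period 4.

4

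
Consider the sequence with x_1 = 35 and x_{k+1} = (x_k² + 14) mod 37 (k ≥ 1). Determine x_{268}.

We have x_1 = 35, x_2 = 18, x_3 = 5, x_4 = 2, x_5 = 18.
Since x_5 = x_2 = 18, the sequence is eventually periodic: after a pre-period of length 1 it cycles with period 3.
For k ≥ 2, x_k depends only on (k - 2) mod 3. (268 - 2) mod 3 = 2, so x_{268} = x_4 = 2.

2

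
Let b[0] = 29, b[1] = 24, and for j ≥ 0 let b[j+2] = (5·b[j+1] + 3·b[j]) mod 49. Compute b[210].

Computing terms: b[0] = 29,  b[1] = 24,  b[2] = 11,  b[3] = 29,  b[4] = 31,  b[5] = 46,  b[6] = 29,  b[7] = 38,  b[8] = 32,  b[9] = 29,  b[10] = 45,  b[11] = 18,  b[12] = 29,  b[13] = 3,  b[14] = 4,  b[15] = 29,  b[16] = 10,  b[17] = 39,  b[18] = 29,  b[19] = 17,  b[20] = 25,  b[21] = 29,  b[22] = 24.
Since (b[21], b[22]) = (b[0], b[1]) = (29, 24) (two consecutive terms determine the rest), the sequence is periodic with period 21.
(210 - 0) mod 21 = 0, so b[210] = b[0] = 29.

29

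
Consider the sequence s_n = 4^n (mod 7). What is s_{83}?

Computing terms: s_1 = 4; s_2 = 2; s_3 = 1; s_4 = 4.
Since s_4 = s_1 = 4, the sequence is periodic with period 3.
So s_{83} = s_{1 + ((83-1) mod 3)} = s_2 = 2.

2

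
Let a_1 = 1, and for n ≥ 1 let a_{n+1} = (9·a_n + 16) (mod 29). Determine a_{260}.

24

a_1 = 1,  a_2 = 25,  a_3 = 9,  a_4 = 10,  a_5 = 19,  a_6 = 13,  a_7 = 17,  a_8 = 24,  a_9 = 0,  a_{10} = 16,  a_{11} = 15,  a_{12} = 6,  a_{13} = 12,  a_{14} = 8,  a_{15} = 1.
Since a_{15} = a_1 = 1, the sequence is periodic with period 14.
(260 - 1) mod 14 = 7, so a_{260} = a_8 = 24.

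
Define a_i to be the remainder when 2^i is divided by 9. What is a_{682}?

7

a_0 = 1; a_1 = 2; a_2 = 4; a_3 = 8; a_4 = 7; a_5 = 5; a_6 = 1.
Since a_6 = a_0 = 1, the sequence is periodic with period 6.
So a_{682} = a_{0 + ((682-0) mod 6)} = a_4 = 7.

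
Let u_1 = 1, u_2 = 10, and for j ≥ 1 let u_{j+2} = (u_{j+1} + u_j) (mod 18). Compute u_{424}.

Computing terms: u_1 = 1,  u_2 = 10,  u_3 = 11,  u_4 = 3,  u_5 = 14,  u_6 = 17,  u_7 = 13,  u_8 = 12,  u_9 = 7,  u_{10} = 1,  u_{11} = 8,  u_{12} = 9,  u_{13} = 17,  u_{14} = 8,  u_{15} = 7,  u_{16} = 15,  u_{17} = 4,  u_{18} = 1,  u_{19} = 5,  u_{20} = 6,  u_{21} = 11,  u_{22} = 17,  u_{23} = 10,  u_{24} = 9,  u_{25} = 1,  u_{26} = 10.
Since (u_{25}, u_{26}) = (u_1, u_2) = (1, 10) (two consecutive terms determine the rest), the sequence is periodic with period 24.
So u_{424} = u_{1 + ((424-1) mod 24)} = u_{16} = 15.

15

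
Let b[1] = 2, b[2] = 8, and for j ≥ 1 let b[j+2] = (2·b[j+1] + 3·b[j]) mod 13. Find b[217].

We have b[1] = 2, b[2] = 8, b[3] = 9, b[4] = 3, b[5] = 7, b[6] = 10, b[7] = 2, b[8] = 8.
Since (b[7], b[8]) = (b[1], b[2]) = (2, 8) (two consecutive terms determine the rest), the sequence is periodic with period 6.
So b[217] = b[1 + ((217-1) mod 6)] = b[1] = 2.

2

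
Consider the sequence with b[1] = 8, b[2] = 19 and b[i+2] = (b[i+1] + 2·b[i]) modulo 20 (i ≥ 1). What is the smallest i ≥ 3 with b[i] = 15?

3

b[1] = 8; b[2] = 19; b[3] = 15; b[4] = 13; b[5] = 3; b[6] = 9; b[7] = 15; b[8] = 13.
Since (b[7], b[8]) = (b[3], b[4]) = (15, 13) (two consecutive terms determine the rest), the sequence is eventually periodic: after a pre-period of length 2 it cycles with period 4.
The value 15 first appears (with i ≥ 3) at b[3].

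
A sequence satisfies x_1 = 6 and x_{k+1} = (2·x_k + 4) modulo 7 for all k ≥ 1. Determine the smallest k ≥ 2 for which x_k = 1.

3

We have x_1 = 6, x_2 = 2, x_3 = 1, x_4 = 6.
The sequence repeats with period 3.
The value 1 first appears (with k ≥ 2) at x_3.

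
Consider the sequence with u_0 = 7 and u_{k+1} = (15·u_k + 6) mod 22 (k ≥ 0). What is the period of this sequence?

We have u_0 = 7; u_1 = 1; u_2 = 21; u_3 = 13; u_4 = 3; u_5 = 7.
Since u_5 = u_0 = 7, the sequence is periodic with period 5.

5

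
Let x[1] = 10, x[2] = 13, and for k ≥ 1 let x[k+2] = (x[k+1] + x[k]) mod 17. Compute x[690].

Computing terms: x[1] = 10,  x[2] = 13,  x[3] = 6,  x[4] = 2,  x[5] = 8,  x[6] = 10,  x[7] = 1,  x[8] = 11,  x[9] = 12,  x[10] = 6,  x[11] = 1,  x[12] = 7,  x[13] = 8,  x[14] = 15,  x[15] = 6,  x[16] = 4,  x[17] = 10,  x[18] = 14,  x[19] = 7,  x[20] = 4,  x[21] = 11,  x[22] = 15,  x[23] = 9,  x[24] = 7,  x[25] = 16,  x[26] = 6,  x[27] = 5,  x[28] = 11,  x[29] = 16,  x[30] = 10,  x[31] = 9,  x[32] = 2,  x[33] = 11,  x[34] = 13,  x[35] = 7,  x[36] = 3,  x[37] = 10,  x[38] = 13.
Since (x[37], x[38]) = (x[1], x[2]) = (10, 13) (two consecutive terms determine the rest), the sequence is periodic with period 36.
So x[690] = x[1 + ((690-1) mod 36)] = x[6] = 10.

10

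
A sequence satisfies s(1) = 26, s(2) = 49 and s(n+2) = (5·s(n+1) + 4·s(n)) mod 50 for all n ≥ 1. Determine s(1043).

49

We have s(1) = 26,  s(2) = 49,  s(3) = 49,  s(4) = 41,  s(5) = 1,  s(6) = 19,  s(7) = 49,  s(8) = 21,  s(9) = 1,  s(10) = 39,  s(11) = 49,  s(12) = 1,  s(13) = 1,  s(14) = 9,  s(15) = 49,  s(16) = 31,  s(17) = 1,  s(18) = 29,  s(19) = 49,  s(20) = 11,  s(21) = 1,  s(22) = 49,  s(23) = 49.
Since (s(22), s(23)) = (s(2), s(3)) = (49, 49) (two consecutive terms determine the rest), the sequence is eventually periodic: after a pre-period of length 1 it cycles with period 20.
For n ≥ 2, s(n) depends only on (n - 2) mod 20. (1043 - 2) mod 20 = 1, so s(1043) = s(3) = 49.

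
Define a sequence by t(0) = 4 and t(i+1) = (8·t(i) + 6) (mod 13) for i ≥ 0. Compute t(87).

3

Listing terms: t(0) = 4, t(1) = 12, t(2) = 11, t(3) = 3, t(4) = 4.
The sequence repeats with period 4.
(87 - 0) mod 4 = 3, so t(87) = t(3) = 3.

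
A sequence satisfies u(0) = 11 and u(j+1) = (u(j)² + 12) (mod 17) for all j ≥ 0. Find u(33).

11

We have u(0) = 11,  u(1) = 14,  u(2) = 4,  u(3) = 11.
Since u(3) = u(0) = 11, the sequence is periodic with period 3.
So u(33) = u(0 + ((33-0) mod 3)) = u(0) = 11.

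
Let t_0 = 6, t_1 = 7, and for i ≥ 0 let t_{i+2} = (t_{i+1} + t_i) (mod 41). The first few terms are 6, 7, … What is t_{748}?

Computing terms: t_0 = 6; t_1 = 7; t_2 = 13; t_3 = 20; t_4 = 33; t_5 = 12; t_6 = 4; t_7 = 16; t_8 = 20; t_9 = 36; t_{10} = 15; t_{11} = 10; t_{12} = 25; t_{13} = 35; t_{14} = 19; t_{15} = 13; t_{16} = 32; t_{17} = 4; t_{18} = 36; t_{19} = 40; t_{20} = 35; t_{21} = 34; t_{22} = 28; t_{23} = 21; t_{24} = 8; t_{25} = 29; t_{26} = 37; t_{27} = 25; t_{28} = 21; t_{29} = 5; t_{30} = 26; t_{31} = 31; t_{32} = 16; t_{33} = 6; t_{34} = 22; t_{35} = 28; t_{36} = 9; t_{37} = 37; t_{38} = 5; t_{39} = 1; t_{40} = 6; t_{41} = 7.
The sequence repeats with period 40.
(748 - 0) mod 40 = 28, so t_{748} = t_{28} = 21.

21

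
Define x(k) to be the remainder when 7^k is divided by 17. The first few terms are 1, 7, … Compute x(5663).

5

x(0) = 1; x(1) = 7; x(2) = 15; x(3) = 3; x(4) = 4; x(5) = 11; x(6) = 9; x(7) = 12; x(8) = 16; x(9) = 10; x(10) = 2; x(11) = 14; x(12) = 13; x(13) = 6; x(14) = 8; x(15) = 5; x(16) = 1.
Since x(16) = x(0) = 1, the sequence is periodic with period 16.
(5663 - 0) mod 16 = 15, so x(5663) = x(15) = 5.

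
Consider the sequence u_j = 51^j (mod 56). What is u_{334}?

We have u_0 = 1; u_1 = 51; u_2 = 25; u_3 = 43; u_4 = 9; u_5 = 11; u_6 = 1.
The sequence repeats with period 6.
So u_{334} = u_{0 + ((334-0) mod 6)} = u_4 = 9.

9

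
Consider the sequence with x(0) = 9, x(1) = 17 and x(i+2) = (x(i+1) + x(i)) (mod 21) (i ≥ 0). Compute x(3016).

x(0) = 9; x(1) = 17; x(2) = 5; x(3) = 1; x(4) = 6; x(5) = 7; x(6) = 13; x(7) = 20; x(8) = 12; x(9) = 11; x(10) = 2; x(11) = 13; x(12) = 15; x(13) = 7; x(14) = 1; x(15) = 8; x(16) = 9; x(17) = 17.
The sequence repeats with period 16.
So x(3016) = x(0 + ((3016-0) mod 16)) = x(8) = 12.

12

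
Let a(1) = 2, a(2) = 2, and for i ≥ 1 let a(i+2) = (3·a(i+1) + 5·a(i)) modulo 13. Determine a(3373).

We have a(1) = 2; a(2) = 2; a(3) = 3; a(4) = 6; a(5) = 7; a(6) = 12; a(7) = 6; a(8) = 0; a(9) = 4; a(10) = 12; a(11) = 4; a(12) = 7; a(13) = 2; a(14) = 2.
The sequence repeats with period 12.
So a(3373) = a(1 + ((3373-1) mod 12)) = a(1) = 2.

2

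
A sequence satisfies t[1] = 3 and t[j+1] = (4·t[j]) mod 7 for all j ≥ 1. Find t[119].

5

t[1] = 3, t[2] = 5, t[3] = 6, t[4] = 3.
The sequence repeats with period 3.
(119 - 1) mod 3 = 1, so t[119] = t[2] = 5.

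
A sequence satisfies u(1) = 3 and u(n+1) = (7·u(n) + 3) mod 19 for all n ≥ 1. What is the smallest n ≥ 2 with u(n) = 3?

Computing terms: u(1) = 3; u(2) = 5; u(3) = 0; u(4) = 3.
Since u(4) = u(1) = 3, the sequence is periodic with period 3.
The value 3 next appears (with n ≥ 2) at u(4).

4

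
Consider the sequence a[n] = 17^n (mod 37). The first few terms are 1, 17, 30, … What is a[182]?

We have a[0] = 1, a[1] = 17, a[2] = 30, a[3] = 29, a[4] = 12, a[5] = 19, a[6] = 27, a[7] = 15, a[8] = 33, a[9] = 6, a[10] = 28, a[11] = 32, a[12] = 26, a[13] = 35, a[14] = 3, a[15] = 14, a[16] = 16, a[17] = 13, a[18] = 36, a[19] = 20, a[20] = 7, a[21] = 8, a[22] = 25, a[23] = 18, a[24] = 10, a[25] = 22, a[26] = 4, a[27] = 31, a[28] = 9, a[29] = 5, a[30] = 11, a[31] = 2, a[32] = 34, a[33] = 23, a[34] = 21, a[35] = 24, a[36] = 1.
The sequence repeats with period 36.
So a[182] = a[0 + ((182-0) mod 36)] = a[2] = 30.

30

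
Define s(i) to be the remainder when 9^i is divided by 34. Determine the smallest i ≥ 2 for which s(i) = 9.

9

Listing terms: s(1) = 9, s(2) = 13, s(3) = 15, s(4) = 33, s(5) = 25, s(6) = 21, s(7) = 19, s(8) = 1, s(9) = 9.
The sequence repeats with period 8.
The value 9 next appears (with i ≥ 2) at s(9).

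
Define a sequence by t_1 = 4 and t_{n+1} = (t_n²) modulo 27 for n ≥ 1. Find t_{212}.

16

Computing terms: t_1 = 4,  t_2 = 16,  t_3 = 13,  t_4 = 7,  t_5 = 22,  t_6 = 25,  t_7 = 4.
Since t_7 = t_1 = 4, the sequence is periodic with period 6.
So t_{212} = t_{1 + ((212-1) mod 6)} = t_2 = 16.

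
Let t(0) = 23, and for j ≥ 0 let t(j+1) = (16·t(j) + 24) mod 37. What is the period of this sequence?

Computing terms: t(0) = 23, t(1) = 22, t(2) = 6, t(3) = 9, t(4) = 20, t(5) = 11, t(6) = 15, t(7) = 5, t(8) = 30, t(9) = 23.
Since t(9) = t(0) = 23, the sequence is periodic with period 9.

9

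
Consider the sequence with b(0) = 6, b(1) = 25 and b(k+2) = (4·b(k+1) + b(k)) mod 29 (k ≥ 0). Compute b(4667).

24

We have b(0) = 6; b(1) = 25; b(2) = 19; b(3) = 14; b(4) = 17; b(5) = 24; b(6) = 26; b(7) = 12; b(8) = 16; b(9) = 18; b(10) = 1; b(11) = 22; b(12) = 2; b(13) = 1; b(14) = 6; b(15) = 25.
The sequence repeats with period 14.
So b(4667) = b(0 + ((4667-0) mod 14)) = b(5) = 24.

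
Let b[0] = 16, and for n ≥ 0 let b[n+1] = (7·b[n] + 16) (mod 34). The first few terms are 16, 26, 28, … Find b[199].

6

b[0] = 16; b[1] = 26; b[2] = 28; b[3] = 8; b[4] = 4; b[5] = 10; b[6] = 18; b[7] = 6; b[8] = 24; b[9] = 14; b[10] = 12; b[11] = 32; b[12] = 2; b[13] = 30; b[14] = 22; b[15] = 0; b[16] = 16.
The sequence repeats with period 16.
(199 - 0) mod 16 = 7, so b[199] = b[7] = 6.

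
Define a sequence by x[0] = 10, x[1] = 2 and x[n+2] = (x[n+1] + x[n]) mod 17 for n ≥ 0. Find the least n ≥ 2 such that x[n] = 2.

8

Computing terms: x[0] = 10; x[1] = 2; x[2] = 12; x[3] = 14; x[4] = 9; x[5] = 6; x[6] = 15; x[7] = 4; x[8] = 2; x[9] = 6; x[10] = 8; x[11] = 14; x[12] = 5; x[13] = 2; x[14] = 7; x[15] = 9; x[16] = 16; x[17] = 8; x[18] = 7; x[19] = 15; x[20] = 5; x[21] = 3; x[22] = 8; x[23] = 11; x[24] = 2; x[25] = 13; x[26] = 15; x[27] = 11; x[28] = 9; x[29] = 3; x[30] = 12; x[31] = 15; x[32] = 10; x[33] = 8; x[34] = 1; x[35] = 9; x[36] = 10; x[37] = 2.
The sequence repeats with period 36.
The value 2 first appears (with n ≥ 2) at x[8].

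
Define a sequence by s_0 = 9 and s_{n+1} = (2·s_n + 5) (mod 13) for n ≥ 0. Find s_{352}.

11

We have s_0 = 9, s_1 = 10, s_2 = 12, s_3 = 3, s_4 = 11, s_5 = 1, s_6 = 7, s_7 = 6, s_8 = 4, s_9 = 0, s_{10} = 5, s_{11} = 2, s_{12} = 9.
The sequence repeats with period 12.
So s_{352} = s_{0 + ((352-0) mod 12)} = s_4 = 11.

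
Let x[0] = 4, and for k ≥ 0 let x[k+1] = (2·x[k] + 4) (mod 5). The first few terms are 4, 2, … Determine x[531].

0

Computing terms: x[0] = 4; x[1] = 2; x[2] = 3; x[3] = 0; x[4] = 4.
The sequence repeats with period 4.
So x[531] = x[0 + ((531-0) mod 4)] = x[3] = 0.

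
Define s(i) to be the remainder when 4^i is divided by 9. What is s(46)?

Computing terms: s(1) = 4,  s(2) = 7,  s(3) = 1,  s(4) = 4.
The sequence repeats with period 3.
(46 - 1) mod 3 = 0, so s(46) = s(1) = 4.

4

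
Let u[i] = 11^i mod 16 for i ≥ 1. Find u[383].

Computing terms: u[1] = 11; u[2] = 9; u[3] = 3; u[4] = 1; u[5] = 11.
Since u[5] = u[1] = 11, the sequence is periodic with period 4.
So u[383] = u[1 + ((383-1) mod 4)] = u[3] = 3.

3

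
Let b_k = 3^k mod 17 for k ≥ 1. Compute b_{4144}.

1

Listing terms: b_1 = 3,  b_2 = 9,  b_3 = 10,  b_4 = 13,  b_5 = 5,  b_6 = 15,  b_7 = 11,  b_8 = 16,  b_9 = 14,  b_{10} = 8,  b_{11} = 7,  b_{12} = 4,  b_{13} = 12,  b_{14} = 2,  b_{15} = 6,  b_{16} = 1,  b_{17} = 3.
Since b_{17} = b_1 = 3, the sequence is periodic with period 16.
(4144 - 1) mod 16 = 15, so b_{4144} = b_{16} = 1.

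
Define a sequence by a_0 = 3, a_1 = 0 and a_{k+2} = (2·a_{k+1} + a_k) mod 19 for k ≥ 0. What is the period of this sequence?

a_0 = 3, a_1 = 0, a_2 = 3, a_3 = 6, a_4 = 15, a_5 = 17, a_6 = 11, a_7 = 1, a_8 = 13, a_9 = 8, a_{10} = 10, a_{11} = 9, a_{12} = 9, a_{13} = 8, a_{14} = 6, a_{15} = 1, a_{16} = 8, a_{17} = 17, a_{18} = 4, a_{19} = 6, a_{20} = 16, a_{21} = 0, a_{22} = 16, a_{23} = 13, a_{24} = 4, a_{25} = 2, a_{26} = 8, a_{27} = 18, a_{28} = 6, a_{29} = 11, a_{30} = 9, a_{31} = 10, a_{32} = 10, a_{33} = 11, a_{34} = 13, a_{35} = 18, a_{36} = 11, a_{37} = 2, a_{38} = 15, a_{39} = 13, a_{40} = 3, a_{41} = 0.
The sequence repeats with period 40.

40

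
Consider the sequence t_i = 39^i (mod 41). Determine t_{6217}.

We have t_0 = 1,  t_1 = 39,  t_2 = 4,  t_3 = 33,  t_4 = 16,  t_5 = 9,  t_6 = 23,  t_7 = 36,  t_8 = 10,  t_9 = 21,  t_{10} = 40,  t_{11} = 2,  t_{12} = 37,  t_{13} = 8,  t_{14} = 25,  t_{15} = 32,  t_{16} = 18,  t_{17} = 5,  t_{18} = 31,  t_{19} = 20,  t_{20} = 1.
Since t_{20} = t_0 = 1, the sequence is periodic with period 20.
(6217 - 0) mod 20 = 17, so t_{6217} = t_{17} = 5.

5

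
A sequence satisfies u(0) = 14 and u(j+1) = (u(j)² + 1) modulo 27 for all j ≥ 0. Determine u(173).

11

Computing terms: u(0) = 14, u(1) = 8, u(2) = 11, u(3) = 14.
Since u(3) = u(0) = 14, the sequence is periodic with period 3.
So u(173) = u(0 + ((173-0) mod 3)) = u(2) = 11.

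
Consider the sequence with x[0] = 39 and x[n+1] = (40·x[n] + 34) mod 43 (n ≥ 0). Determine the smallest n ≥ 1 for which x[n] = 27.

Computing terms: x[0] = 39; x[1] = 3; x[2] = 25; x[3] = 2; x[4] = 28; x[5] = 36; x[6] = 12; x[7] = 41; x[8] = 40; x[9] = 0; x[10] = 34; x[11] = 18; x[12] = 23; x[13] = 8; x[14] = 10; x[15] = 4; x[16] = 22; x[17] = 11; x[18] = 1; x[19] = 31; x[20] = 27; x[21] = 39.
The sequence repeats with period 21.
The value 27 first appears (with n ≥ 1) at x[20].

20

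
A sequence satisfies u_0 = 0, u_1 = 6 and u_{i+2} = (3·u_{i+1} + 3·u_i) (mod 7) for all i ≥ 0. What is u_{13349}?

0

u_0 = 0, u_1 = 6, u_2 = 4, u_3 = 2, u_4 = 4, u_5 = 4, u_6 = 3, u_7 = 0, u_8 = 2, u_9 = 6, u_{10} = 3, u_{11} = 6, u_{12} = 6, u_{13} = 1, u_{14} = 0, u_{15} = 3, u_{16} = 2, u_{17} = 1, u_{18} = 2, u_{19} = 2, u_{20} = 5, u_{21} = 0, u_{22} = 1, u_{23} = 3, u_{24} = 5, u_{25} = 3, u_{26} = 3, u_{27} = 4, u_{28} = 0, u_{29} = 5, u_{30} = 1, u_{31} = 4, u_{32} = 1, u_{33} = 1, u_{34} = 6, u_{35} = 0, u_{36} = 4, u_{37} = 5, u_{38} = 6, u_{39} = 5, u_{40} = 5, u_{41} = 2, u_{42} = 0, u_{43} = 6.
The sequence repeats with period 42.
(13349 - 0) mod 42 = 35, so u_{13349} = u_{35} = 0.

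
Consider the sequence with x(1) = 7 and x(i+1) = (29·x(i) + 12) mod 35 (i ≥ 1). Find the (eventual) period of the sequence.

14

Computing terms: x(1) = 7; x(2) = 5; x(3) = 17; x(4) = 15; x(5) = 27; x(6) = 25; x(7) = 2; x(8) = 0; x(9) = 12; x(10) = 10; x(11) = 22; x(12) = 20; x(13) = 32; x(14) = 30; x(15) = 7.
Since x(15) = x(1) = 7, the sequence is periodic with period 14.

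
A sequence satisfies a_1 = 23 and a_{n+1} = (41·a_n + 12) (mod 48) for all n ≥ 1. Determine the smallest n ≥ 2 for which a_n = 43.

Computing terms: a_1 = 23; a_2 = 43; a_3 = 47; a_4 = 19; a_5 = 23.
The sequence repeats with period 4.
The value 43 first appears (with n ≥ 2) at a_2.

2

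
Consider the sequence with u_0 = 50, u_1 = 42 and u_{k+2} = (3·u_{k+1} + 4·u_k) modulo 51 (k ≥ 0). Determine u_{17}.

42

Listing terms: u_0 = 50,  u_1 = 42,  u_2 = 20,  u_3 = 24,  u_4 = 50,  u_5 = 42.
The sequence repeats with period 4.
So u_{17} = u_{0 + ((17-0) mod 4)} = u_1 = 42.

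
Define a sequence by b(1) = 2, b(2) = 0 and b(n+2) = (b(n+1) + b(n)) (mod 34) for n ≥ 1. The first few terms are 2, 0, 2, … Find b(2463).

We have b(1) = 2, b(2) = 0, b(3) = 2, b(4) = 2, b(5) = 4, b(6) = 6, b(7) = 10, b(8) = 16, b(9) = 26, b(10) = 8, b(11) = 0, b(12) = 8, b(13) = 8, b(14) = 16, b(15) = 24, b(16) = 6, b(17) = 30, b(18) = 2, b(19) = 32, b(20) = 0, b(21) = 32, b(22) = 32, b(23) = 30, b(24) = 28, b(25) = 24, b(26) = 18, b(27) = 8, b(28) = 26, b(29) = 0, b(30) = 26, b(31) = 26, b(32) = 18, b(33) = 10, b(34) = 28, b(35) = 4, b(36) = 32, b(37) = 2, b(38) = 0.
Since (b(37), b(38)) = (b(1), b(2)) = (2, 0) (two consecutive terms determine the rest), the sequence is periodic with period 36.
So b(2463) = b(1 + ((2463-1) mod 36)) = b(15) = 24.

24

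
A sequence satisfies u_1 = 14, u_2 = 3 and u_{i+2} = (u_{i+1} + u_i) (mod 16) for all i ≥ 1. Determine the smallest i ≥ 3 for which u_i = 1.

We have u_1 = 14,  u_2 = 3,  u_3 = 1,  u_4 = 4,  u_5 = 5,  u_6 = 9,  u_7 = 14,  u_8 = 7,  u_9 = 5,  u_{10} = 12,  u_{11} = 1,  u_{12} = 13,  u_{13} = 14,  u_{14} = 11,  u_{15} = 9,  u_{16} = 4,  u_{17} = 13,  u_{18} = 1,  u_{19} = 14,  u_{20} = 15,  u_{21} = 13,  u_{22} = 12,  u_{23} = 9,  u_{24} = 5,  u_{25} = 14,  u_{26} = 3.
The sequence repeats with period 24.
The value 1 first appears (with i ≥ 3) at u_3.

3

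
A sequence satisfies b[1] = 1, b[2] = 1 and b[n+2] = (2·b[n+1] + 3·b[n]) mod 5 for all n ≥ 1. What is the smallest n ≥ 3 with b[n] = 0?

3

b[1] = 1, b[2] = 1, b[3] = 0, b[4] = 3, b[5] = 1, b[6] = 1.
Since (b[5], b[6]) = (b[1], b[2]) = (1, 1) (two consecutive terms determine the rest), the sequence is periodic with period 4.
The value 0 first appears (with n ≥ 3) at b[3].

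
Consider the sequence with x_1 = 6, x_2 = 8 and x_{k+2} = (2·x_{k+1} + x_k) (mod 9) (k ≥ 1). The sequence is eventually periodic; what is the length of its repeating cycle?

24

Listing terms: x_1 = 6; x_2 = 8; x_3 = 4; x_4 = 7; x_5 = 0; x_6 = 7; x_7 = 5; x_8 = 8; x_9 = 3; x_{10} = 5; x_{11} = 4; x_{12} = 4; x_{13} = 3; x_{14} = 1; x_{15} = 5; x_{16} = 2; x_{17} = 0; x_{18} = 2; x_{19} = 4; x_{20} = 1; x_{21} = 6; x_{22} = 4; x_{23} = 5; x_{24} = 5; x_{25} = 6; x_{26} = 8.
Since (x_{25}, x_{26}) = (x_1, x_2) = (6, 8) (two consecutive terms determine the rest), the sequence is periodic with period 24.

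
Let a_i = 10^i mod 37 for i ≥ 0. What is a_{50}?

26

We have a_0 = 1,  a_1 = 10,  a_2 = 26,  a_3 = 1.
Since a_3 = a_0 = 1, the sequence is periodic with period 3.
(50 - 0) mod 3 = 2, so a_{50} = a_2 = 26.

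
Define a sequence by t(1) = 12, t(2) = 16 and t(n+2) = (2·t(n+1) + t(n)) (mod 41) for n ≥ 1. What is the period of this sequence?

10

Computing terms: t(1) = 12; t(2) = 16; t(3) = 3; t(4) = 22; t(5) = 6; t(6) = 34; t(7) = 33; t(8) = 18; t(9) = 28; t(10) = 33; t(11) = 12; t(12) = 16.
Since (t(11), t(12)) = (t(1), t(2)) = (12, 16) (two consecutive terms determine the rest), the sequence is periodic with period 10.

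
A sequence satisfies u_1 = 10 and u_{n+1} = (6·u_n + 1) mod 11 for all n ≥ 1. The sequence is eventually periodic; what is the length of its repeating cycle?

10

Computing terms: u_1 = 10,  u_2 = 6,  u_3 = 4,  u_4 = 3,  u_5 = 8,  u_6 = 5,  u_7 = 9,  u_8 = 0,  u_9 = 1,  u_{10} = 7,  u_{11} = 10.
The sequence repeats with period 10.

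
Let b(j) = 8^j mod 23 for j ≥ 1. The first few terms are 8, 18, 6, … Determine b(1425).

13

b(1) = 8; b(2) = 18; b(3) = 6; b(4) = 2; b(5) = 16; b(6) = 13; b(7) = 12; b(8) = 4; b(9) = 9; b(10) = 3; b(11) = 1; b(12) = 8.
Since b(12) = b(1) = 8, the sequence is periodic with period 11.
So b(1425) = b(1 + ((1425-1) mod 11)) = b(6) = 13.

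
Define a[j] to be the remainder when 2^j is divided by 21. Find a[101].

11

We have a[0] = 1, a[1] = 2, a[2] = 4, a[3] = 8, a[4] = 16, a[5] = 11, a[6] = 1.
Since a[6] = a[0] = 1, the sequence is periodic with period 6.
So a[101] = a[0 + ((101-0) mod 6)] = a[5] = 11.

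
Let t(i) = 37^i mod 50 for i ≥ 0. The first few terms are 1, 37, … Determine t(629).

27

Computing terms: t(0) = 1; t(1) = 37; t(2) = 19; t(3) = 3; t(4) = 11; t(5) = 7; t(6) = 9; t(7) = 33; t(8) = 21; t(9) = 27; t(10) = 49; t(11) = 13; t(12) = 31; t(13) = 47; t(14) = 39; t(15) = 43; t(16) = 41; t(17) = 17; t(18) = 29; t(19) = 23; t(20) = 1.
The sequence repeats with period 20.
So t(629) = t(0 + ((629-0) mod 20)) = t(9) = 27.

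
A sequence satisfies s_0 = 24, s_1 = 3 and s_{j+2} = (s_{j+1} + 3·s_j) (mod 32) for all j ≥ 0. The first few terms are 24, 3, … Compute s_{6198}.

Computing terms: s_0 = 24, s_1 = 3, s_2 = 11, s_3 = 20, s_4 = 21, s_5 = 17, s_6 = 16, s_7 = 3, s_8 = 19, s_9 = 28, s_{10} = 21, s_{11} = 9, s_{12} = 8, s_{13} = 3, s_{14} = 27, s_{15} = 4, s_{16} = 21, s_{17} = 1, s_{18} = 0, s_{19} = 3, s_{20} = 3, s_{21} = 12, s_{22} = 21, s_{23} = 25, s_{24} = 24, s_{25} = 3.
The sequence repeats with period 24.
(6198 - 0) mod 24 = 6, so s_{6198} = s_6 = 16.

16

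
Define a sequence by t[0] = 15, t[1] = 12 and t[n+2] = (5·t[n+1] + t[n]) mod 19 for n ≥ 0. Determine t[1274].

17

t[0] = 15,  t[1] = 12,  t[2] = 18,  t[3] = 7,  t[4] = 15,  t[5] = 6,  t[6] = 7,  t[7] = 3,  t[8] = 3,  t[9] = 18,  t[10] = 17,  t[11] = 8,  t[12] = 0,  t[13] = 8,  t[14] = 2,  t[15] = 18,  t[16] = 16,  t[17] = 3,  t[18] = 12,  t[19] = 6,  t[20] = 4,  t[21] = 7,  t[22] = 1,  t[23] = 12,  t[24] = 4,  t[25] = 13,  t[26] = 12,  t[27] = 16,  t[28] = 16,  t[29] = 1,  t[30] = 2,  t[31] = 11,  t[32] = 0,  t[33] = 11,  t[34] = 17,  t[35] = 1,  t[36] = 3,  t[37] = 16,  t[38] = 7,  t[39] = 13,  t[40] = 15,  t[41] = 12.
The sequence repeats with period 40.
So t[1274] = t[0 + ((1274-0) mod 40)] = t[34] = 17.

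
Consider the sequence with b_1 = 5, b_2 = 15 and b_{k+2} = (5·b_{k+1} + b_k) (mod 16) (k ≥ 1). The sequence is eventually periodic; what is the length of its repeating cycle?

24

We have b_1 = 5; b_2 = 15; b_3 = 0; b_4 = 15; b_5 = 11; b_6 = 6; b_7 = 9; b_8 = 3; b_9 = 8; b_{10} = 11; b_{11} = 15; b_{12} = 6; b_{13} = 13; b_{14} = 7; b_{15} = 0; b_{16} = 7; b_{17} = 3; b_{18} = 6; b_{19} = 1; b_{20} = 11; b_{21} = 8; b_{22} = 3; b_{23} = 7; b_{24} = 6; b_{25} = 5; b_{26} = 15.
The sequence repeats with period 24.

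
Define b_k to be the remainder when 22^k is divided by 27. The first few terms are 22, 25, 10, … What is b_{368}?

Computing terms: b_1 = 22, b_2 = 25, b_3 = 10, b_4 = 4, b_5 = 7, b_6 = 19, b_7 = 13, b_8 = 16, b_9 = 1, b_{10} = 22.
Since b_{10} = b_1 = 22, the sequence is periodic with period 9.
So b_{368} = b_{1 + ((368-1) mod 9)} = b_8 = 16.

16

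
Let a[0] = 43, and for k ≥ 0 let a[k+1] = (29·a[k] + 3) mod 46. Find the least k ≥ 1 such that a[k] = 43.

22

Computing terms: a[0] = 43,  a[1] = 8,  a[2] = 5,  a[3] = 10,  a[4] = 17,  a[5] = 36,  a[6] = 35,  a[7] = 6,  a[8] = 39,  a[9] = 30,  a[10] = 45,  a[11] = 20,  a[12] = 31,  a[13] = 28,  a[14] = 33,  a[15] = 40,  a[16] = 13,  a[17] = 12,  a[18] = 29,  a[19] = 16,  a[20] = 7,  a[21] = 22,  a[22] = 43.
Since a[22] = a[0] = 43, the sequence is periodic with period 22.
The value 43 next appears (with k ≥ 1) at a[22].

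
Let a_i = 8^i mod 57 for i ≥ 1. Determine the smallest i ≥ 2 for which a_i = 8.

7

Listing terms: a_1 = 8; a_2 = 7; a_3 = 56; a_4 = 49; a_5 = 50; a_6 = 1; a_7 = 8.
The sequence repeats with period 6.
The value 8 next appears (with i ≥ 2) at a_7.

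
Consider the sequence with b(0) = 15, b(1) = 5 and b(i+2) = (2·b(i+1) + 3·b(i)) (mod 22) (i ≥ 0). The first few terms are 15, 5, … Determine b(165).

Computing terms: b(0) = 15; b(1) = 5; b(2) = 11; b(3) = 15; b(4) = 19; b(5) = 17; b(6) = 3; b(7) = 13; b(8) = 13; b(9) = 21; b(10) = 15; b(11) = 5.
Since (b(10), b(11)) = (b(0), b(1)) = (15, 5) (two consecutive terms determine the rest), the sequence is periodic with period 10.
So b(165) = b(0 + ((165-0) mod 10)) = b(5) = 17.

17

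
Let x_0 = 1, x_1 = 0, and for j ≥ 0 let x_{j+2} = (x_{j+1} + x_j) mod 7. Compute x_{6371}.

Listing terms: x_0 = 1, x_1 = 0, x_2 = 1, x_3 = 1, x_4 = 2, x_5 = 3, x_6 = 5, x_7 = 1, x_8 = 6, x_9 = 0, x_{10} = 6, x_{11} = 6, x_{12} = 5, x_{13} = 4, x_{14} = 2, x_{15} = 6, x_{16} = 1, x_{17} = 0.
Since (x_{16}, x_{17}) = (x_0, x_1) = (1, 0) (two consecutive terms determine the rest), the sequence is periodic with period 16.
(6371 - 0) mod 16 = 3, so x_{6371} = x_3 = 1.

1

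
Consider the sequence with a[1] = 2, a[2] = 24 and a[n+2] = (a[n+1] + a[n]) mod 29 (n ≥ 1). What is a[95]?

25

Computing terms: a[1] = 2, a[2] = 24, a[3] = 26, a[4] = 21, a[5] = 18, a[6] = 10, a[7] = 28, a[8] = 9, a[9] = 8, a[10] = 17, a[11] = 25, a[12] = 13, a[13] = 9, a[14] = 22, a[15] = 2, a[16] = 24.
The sequence repeats with period 14.
(95 - 1) mod 14 = 10, so a[95] = a[11] = 25.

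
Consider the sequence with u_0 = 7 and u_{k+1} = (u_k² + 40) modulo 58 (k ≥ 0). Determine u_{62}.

15

Listing terms: u_0 = 7, u_1 = 31, u_2 = 15, u_3 = 33, u_4 = 27, u_5 = 15.
Since u_5 = u_2 = 15, the sequence is eventually periodic: after a pre-period of length 2 it cycles with period 3.
For k ≥ 2, u_k depends only on (k - 2) mod 3. (62 - 2) mod 3 = 0, so u_{62} = u_2 = 15.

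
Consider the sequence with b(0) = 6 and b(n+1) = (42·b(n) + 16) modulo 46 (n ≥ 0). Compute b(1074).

44

We have b(0) = 6,  b(1) = 38,  b(2) = 2,  b(3) = 8,  b(4) = 30,  b(5) = 34,  b(6) = 18,  b(7) = 36,  b(8) = 10,  b(9) = 22,  b(10) = 20,  b(11) = 28,  b(12) = 42,  b(13) = 32,  b(14) = 26,  b(15) = 4,  b(16) = 0,  b(17) = 16,  b(18) = 44,  b(19) = 24,  b(20) = 12,  b(21) = 14,  b(22) = 6.
The sequence repeats with period 22.
So b(1074) = b(0 + ((1074-0) mod 22)) = b(18) = 44.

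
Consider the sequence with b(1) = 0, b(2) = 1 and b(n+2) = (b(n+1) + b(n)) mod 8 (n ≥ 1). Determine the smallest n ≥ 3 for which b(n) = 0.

7

Computing terms: b(1) = 0,  b(2) = 1,  b(3) = 1,  b(4) = 2,  b(5) = 3,  b(6) = 5,  b(7) = 0,  b(8) = 5,  b(9) = 5,  b(10) = 2,  b(11) = 7,  b(12) = 1,  b(13) = 0,  b(14) = 1.
Since (b(13), b(14)) = (b(1), b(2)) = (0, 1) (two consecutive terms determine the rest), the sequence is periodic with period 12.
The value 0 first appears (with n ≥ 3) at b(7).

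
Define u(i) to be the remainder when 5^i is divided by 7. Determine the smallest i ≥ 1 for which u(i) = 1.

Listing terms: u(0) = 1,  u(1) = 5,  u(2) = 4,  u(3) = 6,  u(4) = 2,  u(5) = 3,  u(6) = 1.
Since u(6) = u(0) = 1, the sequence is periodic with period 6.
The value 1 next appears (with i ≥ 1) at u(6).

6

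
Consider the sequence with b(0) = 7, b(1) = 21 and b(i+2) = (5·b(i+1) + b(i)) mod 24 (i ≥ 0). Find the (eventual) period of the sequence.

We have b(0) = 7,  b(1) = 21,  b(2) = 16,  b(3) = 5,  b(4) = 17,  b(5) = 18,  b(6) = 11,  b(7) = 1,  b(8) = 16,  b(9) = 9,  b(10) = 13,  b(11) = 2,  b(12) = 23,  b(13) = 21,  b(14) = 8,  b(15) = 13,  b(16) = 1,  b(17) = 18,  b(18) = 19,  b(19) = 17,  b(20) = 8,  b(21) = 9,  b(22) = 5,  b(23) = 10,  b(24) = 7,  b(25) = 21.
The sequence repeats with period 24.

24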